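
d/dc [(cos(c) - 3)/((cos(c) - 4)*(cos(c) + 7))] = (cos(c)^2 - 6*cos(c) + 19)*sin(c)/((cos(c) - 4)^2*(cos(c) + 7)^2)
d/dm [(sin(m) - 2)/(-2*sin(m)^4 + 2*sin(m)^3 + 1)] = (6*sin(m)^4 - 20*sin(m)^3 + 12*sin(m)^2 + 1)*cos(m)/(-2*sin(m)^4 + 2*sin(m)^3 + 1)^2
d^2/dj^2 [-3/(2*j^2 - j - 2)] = 6*(-4*j^2 + 2*j + (4*j - 1)^2 + 4)/(-2*j^2 + j + 2)^3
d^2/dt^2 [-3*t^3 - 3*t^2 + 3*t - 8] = -18*t - 6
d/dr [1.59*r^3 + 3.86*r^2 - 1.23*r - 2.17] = 4.77*r^2 + 7.72*r - 1.23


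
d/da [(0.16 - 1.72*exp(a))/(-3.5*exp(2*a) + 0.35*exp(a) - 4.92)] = (-6.02*exp(2*a) + 1.12*exp(a) + 8.4064)*exp(a)/(12.25*exp(4*a) - 2.45*exp(3*a) + 34.5625*exp(2*a) - 3.444*exp(a) + 24.2064)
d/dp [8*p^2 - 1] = 16*p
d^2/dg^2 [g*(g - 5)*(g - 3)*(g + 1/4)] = 12*g^2 - 93*g/2 + 26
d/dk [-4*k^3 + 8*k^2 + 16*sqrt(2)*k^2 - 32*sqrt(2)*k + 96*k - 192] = -12*k^2 + 16*k + 32*sqrt(2)*k - 32*sqrt(2) + 96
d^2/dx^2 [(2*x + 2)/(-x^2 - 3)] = 4*(-4*x^2*(x + 1) + (3*x + 1)*(x^2 + 3))/(x^2 + 3)^3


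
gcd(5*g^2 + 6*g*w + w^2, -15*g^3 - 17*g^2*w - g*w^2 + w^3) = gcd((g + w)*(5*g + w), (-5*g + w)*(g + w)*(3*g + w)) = g + w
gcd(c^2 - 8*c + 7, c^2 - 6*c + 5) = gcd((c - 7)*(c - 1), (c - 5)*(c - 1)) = c - 1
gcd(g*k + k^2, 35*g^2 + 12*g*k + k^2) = 1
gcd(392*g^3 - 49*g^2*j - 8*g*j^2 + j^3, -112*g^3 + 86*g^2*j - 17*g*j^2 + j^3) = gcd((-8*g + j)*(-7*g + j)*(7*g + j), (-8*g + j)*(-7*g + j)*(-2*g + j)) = 56*g^2 - 15*g*j + j^2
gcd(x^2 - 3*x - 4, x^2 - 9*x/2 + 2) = x - 4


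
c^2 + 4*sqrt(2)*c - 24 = (c - 2*sqrt(2))*(c + 6*sqrt(2))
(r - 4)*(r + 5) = r^2 + r - 20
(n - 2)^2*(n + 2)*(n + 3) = n^4 + n^3 - 10*n^2 - 4*n + 24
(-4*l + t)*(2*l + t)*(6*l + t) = -48*l^3 - 20*l^2*t + 4*l*t^2 + t^3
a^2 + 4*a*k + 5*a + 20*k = (a + 5)*(a + 4*k)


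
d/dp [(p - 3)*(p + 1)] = 2*p - 2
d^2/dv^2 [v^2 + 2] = 2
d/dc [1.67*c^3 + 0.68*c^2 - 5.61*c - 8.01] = 5.01*c^2 + 1.36*c - 5.61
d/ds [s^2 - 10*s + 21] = 2*s - 10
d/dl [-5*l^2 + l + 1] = 1 - 10*l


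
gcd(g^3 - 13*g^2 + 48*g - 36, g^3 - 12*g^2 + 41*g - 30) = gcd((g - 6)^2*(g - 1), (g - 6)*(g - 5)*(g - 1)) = g^2 - 7*g + 6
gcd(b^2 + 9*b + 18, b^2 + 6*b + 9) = b + 3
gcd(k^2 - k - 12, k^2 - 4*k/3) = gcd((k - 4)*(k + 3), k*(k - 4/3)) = 1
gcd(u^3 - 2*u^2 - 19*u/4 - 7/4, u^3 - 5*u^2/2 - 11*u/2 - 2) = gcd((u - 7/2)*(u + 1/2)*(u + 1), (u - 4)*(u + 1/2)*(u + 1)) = u^2 + 3*u/2 + 1/2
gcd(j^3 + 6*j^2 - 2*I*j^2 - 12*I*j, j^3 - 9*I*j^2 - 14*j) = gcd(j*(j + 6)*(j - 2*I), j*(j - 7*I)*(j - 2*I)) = j^2 - 2*I*j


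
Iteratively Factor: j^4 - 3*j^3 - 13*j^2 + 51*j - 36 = (j + 4)*(j^3 - 7*j^2 + 15*j - 9) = (j - 1)*(j + 4)*(j^2 - 6*j + 9) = (j - 3)*(j - 1)*(j + 4)*(j - 3)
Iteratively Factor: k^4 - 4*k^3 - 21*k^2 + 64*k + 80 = (k + 4)*(k^3 - 8*k^2 + 11*k + 20) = (k - 4)*(k + 4)*(k^2 - 4*k - 5) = (k - 5)*(k - 4)*(k + 4)*(k + 1)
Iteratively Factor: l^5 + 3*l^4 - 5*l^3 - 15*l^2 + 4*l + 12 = (l - 2)*(l^4 + 5*l^3 + 5*l^2 - 5*l - 6) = (l - 2)*(l - 1)*(l^3 + 6*l^2 + 11*l + 6) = (l - 2)*(l - 1)*(l + 2)*(l^2 + 4*l + 3) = (l - 2)*(l - 1)*(l + 1)*(l + 2)*(l + 3)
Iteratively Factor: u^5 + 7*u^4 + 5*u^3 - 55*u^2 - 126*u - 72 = (u + 4)*(u^4 + 3*u^3 - 7*u^2 - 27*u - 18) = (u + 1)*(u + 4)*(u^3 + 2*u^2 - 9*u - 18) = (u + 1)*(u + 2)*(u + 4)*(u^2 - 9) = (u + 1)*(u + 2)*(u + 3)*(u + 4)*(u - 3)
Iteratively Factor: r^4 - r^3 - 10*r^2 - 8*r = (r + 1)*(r^3 - 2*r^2 - 8*r) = (r - 4)*(r + 1)*(r^2 + 2*r) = r*(r - 4)*(r + 1)*(r + 2)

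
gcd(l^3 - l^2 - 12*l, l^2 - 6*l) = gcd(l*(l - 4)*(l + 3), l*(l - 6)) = l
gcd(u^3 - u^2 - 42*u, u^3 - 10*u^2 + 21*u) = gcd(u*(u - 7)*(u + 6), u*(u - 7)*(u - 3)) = u^2 - 7*u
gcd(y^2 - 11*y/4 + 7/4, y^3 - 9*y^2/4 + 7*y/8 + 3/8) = y - 1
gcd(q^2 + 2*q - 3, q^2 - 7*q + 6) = q - 1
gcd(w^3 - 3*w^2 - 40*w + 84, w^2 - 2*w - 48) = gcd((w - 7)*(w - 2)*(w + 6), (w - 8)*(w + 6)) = w + 6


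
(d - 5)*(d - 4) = d^2 - 9*d + 20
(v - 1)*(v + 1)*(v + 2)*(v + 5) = v^4 + 7*v^3 + 9*v^2 - 7*v - 10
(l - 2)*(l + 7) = l^2 + 5*l - 14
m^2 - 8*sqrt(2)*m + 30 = (m - 5*sqrt(2))*(m - 3*sqrt(2))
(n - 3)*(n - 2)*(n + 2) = n^3 - 3*n^2 - 4*n + 12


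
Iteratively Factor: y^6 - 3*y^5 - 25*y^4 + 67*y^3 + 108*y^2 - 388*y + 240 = (y - 2)*(y^5 - y^4 - 27*y^3 + 13*y^2 + 134*y - 120) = (y - 2)*(y - 1)*(y^4 - 27*y^2 - 14*y + 120) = (y - 2)*(y - 1)*(y + 4)*(y^3 - 4*y^2 - 11*y + 30) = (y - 2)^2*(y - 1)*(y + 4)*(y^2 - 2*y - 15) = (y - 5)*(y - 2)^2*(y - 1)*(y + 4)*(y + 3)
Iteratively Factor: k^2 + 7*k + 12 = (k + 4)*(k + 3)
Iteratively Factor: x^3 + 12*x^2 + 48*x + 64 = (x + 4)*(x^2 + 8*x + 16) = (x + 4)^2*(x + 4)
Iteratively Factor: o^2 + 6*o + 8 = (o + 2)*(o + 4)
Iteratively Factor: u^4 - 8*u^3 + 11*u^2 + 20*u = (u)*(u^3 - 8*u^2 + 11*u + 20) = u*(u + 1)*(u^2 - 9*u + 20) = u*(u - 4)*(u + 1)*(u - 5)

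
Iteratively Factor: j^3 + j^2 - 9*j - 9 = (j + 3)*(j^2 - 2*j - 3) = (j + 1)*(j + 3)*(j - 3)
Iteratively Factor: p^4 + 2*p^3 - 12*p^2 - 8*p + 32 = (p - 2)*(p^3 + 4*p^2 - 4*p - 16) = (p - 2)*(p + 4)*(p^2 - 4) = (p - 2)^2*(p + 4)*(p + 2)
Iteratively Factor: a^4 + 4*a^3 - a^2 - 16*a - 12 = (a - 2)*(a^3 + 6*a^2 + 11*a + 6) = (a - 2)*(a + 3)*(a^2 + 3*a + 2) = (a - 2)*(a + 1)*(a + 3)*(a + 2)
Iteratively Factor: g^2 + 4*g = (g)*(g + 4)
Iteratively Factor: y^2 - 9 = (y + 3)*(y - 3)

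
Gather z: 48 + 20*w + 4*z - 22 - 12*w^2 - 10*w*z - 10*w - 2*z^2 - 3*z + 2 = -12*w^2 + 10*w - 2*z^2 + z*(1 - 10*w) + 28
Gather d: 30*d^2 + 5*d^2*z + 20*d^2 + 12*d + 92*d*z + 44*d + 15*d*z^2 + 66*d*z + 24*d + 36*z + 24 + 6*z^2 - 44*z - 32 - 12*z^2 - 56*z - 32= d^2*(5*z + 50) + d*(15*z^2 + 158*z + 80) - 6*z^2 - 64*z - 40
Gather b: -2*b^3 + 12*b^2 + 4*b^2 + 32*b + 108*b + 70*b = -2*b^3 + 16*b^2 + 210*b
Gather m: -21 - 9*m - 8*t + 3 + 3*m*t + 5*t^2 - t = m*(3*t - 9) + 5*t^2 - 9*t - 18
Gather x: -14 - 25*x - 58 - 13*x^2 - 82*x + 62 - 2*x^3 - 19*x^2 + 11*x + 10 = -2*x^3 - 32*x^2 - 96*x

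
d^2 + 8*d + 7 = (d + 1)*(d + 7)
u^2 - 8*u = u*(u - 8)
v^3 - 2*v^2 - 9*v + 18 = (v - 3)*(v - 2)*(v + 3)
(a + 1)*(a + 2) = a^2 + 3*a + 2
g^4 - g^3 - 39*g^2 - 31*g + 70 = (g - 7)*(g - 1)*(g + 2)*(g + 5)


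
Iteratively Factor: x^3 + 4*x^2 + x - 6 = (x + 3)*(x^2 + x - 2) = (x + 2)*(x + 3)*(x - 1)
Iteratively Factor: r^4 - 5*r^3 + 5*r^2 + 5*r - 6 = (r - 3)*(r^3 - 2*r^2 - r + 2) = (r - 3)*(r - 1)*(r^2 - r - 2) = (r - 3)*(r - 2)*(r - 1)*(r + 1)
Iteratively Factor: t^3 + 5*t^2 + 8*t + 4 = (t + 2)*(t^2 + 3*t + 2) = (t + 2)^2*(t + 1)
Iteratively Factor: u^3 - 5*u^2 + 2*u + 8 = (u - 4)*(u^2 - u - 2) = (u - 4)*(u + 1)*(u - 2)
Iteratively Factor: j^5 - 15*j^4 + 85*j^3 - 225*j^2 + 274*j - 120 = (j - 4)*(j^4 - 11*j^3 + 41*j^2 - 61*j + 30) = (j - 4)*(j - 3)*(j^3 - 8*j^2 + 17*j - 10) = (j - 4)*(j - 3)*(j - 1)*(j^2 - 7*j + 10) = (j - 4)*(j - 3)*(j - 2)*(j - 1)*(j - 5)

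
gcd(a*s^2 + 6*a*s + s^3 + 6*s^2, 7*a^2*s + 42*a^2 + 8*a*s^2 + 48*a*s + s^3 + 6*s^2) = a*s + 6*a + s^2 + 6*s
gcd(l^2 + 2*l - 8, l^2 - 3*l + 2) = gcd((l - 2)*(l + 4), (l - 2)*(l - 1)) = l - 2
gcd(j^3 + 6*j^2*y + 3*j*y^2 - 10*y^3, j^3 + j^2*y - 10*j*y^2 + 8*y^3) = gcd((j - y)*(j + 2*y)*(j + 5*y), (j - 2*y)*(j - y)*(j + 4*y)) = -j + y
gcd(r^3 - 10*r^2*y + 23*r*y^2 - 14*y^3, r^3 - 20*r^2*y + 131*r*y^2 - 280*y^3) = -r + 7*y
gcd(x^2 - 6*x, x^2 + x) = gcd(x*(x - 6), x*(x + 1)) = x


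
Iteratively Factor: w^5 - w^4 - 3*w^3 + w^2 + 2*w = (w - 1)*(w^4 - 3*w^2 - 2*w) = (w - 2)*(w - 1)*(w^3 + 2*w^2 + w) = (w - 2)*(w - 1)*(w + 1)*(w^2 + w) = (w - 2)*(w - 1)*(w + 1)^2*(w)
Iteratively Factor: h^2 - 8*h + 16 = (h - 4)*(h - 4)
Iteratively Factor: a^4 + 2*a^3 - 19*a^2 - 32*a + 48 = (a - 1)*(a^3 + 3*a^2 - 16*a - 48) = (a - 1)*(a + 4)*(a^2 - a - 12) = (a - 4)*(a - 1)*(a + 4)*(a + 3)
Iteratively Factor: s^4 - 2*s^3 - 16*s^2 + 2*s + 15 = (s - 1)*(s^3 - s^2 - 17*s - 15) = (s - 5)*(s - 1)*(s^2 + 4*s + 3) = (s - 5)*(s - 1)*(s + 3)*(s + 1)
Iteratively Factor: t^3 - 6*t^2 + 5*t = (t - 1)*(t^2 - 5*t) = t*(t - 1)*(t - 5)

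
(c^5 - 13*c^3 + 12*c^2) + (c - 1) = c^5 - 13*c^3 + 12*c^2 + c - 1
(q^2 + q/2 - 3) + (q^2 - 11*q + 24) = 2*q^2 - 21*q/2 + 21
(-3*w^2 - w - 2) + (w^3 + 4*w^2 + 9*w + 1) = w^3 + w^2 + 8*w - 1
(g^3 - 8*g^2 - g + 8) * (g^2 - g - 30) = g^5 - 9*g^4 - 23*g^3 + 249*g^2 + 22*g - 240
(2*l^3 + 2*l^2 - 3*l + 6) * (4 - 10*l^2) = -20*l^5 - 20*l^4 + 38*l^3 - 52*l^2 - 12*l + 24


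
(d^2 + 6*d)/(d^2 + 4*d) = (d + 6)/(d + 4)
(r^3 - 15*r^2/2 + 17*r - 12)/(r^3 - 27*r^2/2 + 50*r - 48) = (r - 2)/(r - 8)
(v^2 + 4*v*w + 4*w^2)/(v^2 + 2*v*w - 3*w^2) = (v^2 + 4*v*w + 4*w^2)/(v^2 + 2*v*w - 3*w^2)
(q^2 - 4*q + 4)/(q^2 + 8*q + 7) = (q^2 - 4*q + 4)/(q^2 + 8*q + 7)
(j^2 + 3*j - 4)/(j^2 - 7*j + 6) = (j + 4)/(j - 6)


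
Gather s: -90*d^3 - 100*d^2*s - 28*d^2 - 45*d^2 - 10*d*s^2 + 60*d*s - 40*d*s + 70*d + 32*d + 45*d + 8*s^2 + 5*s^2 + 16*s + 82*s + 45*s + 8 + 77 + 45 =-90*d^3 - 73*d^2 + 147*d + s^2*(13 - 10*d) + s*(-100*d^2 + 20*d + 143) + 130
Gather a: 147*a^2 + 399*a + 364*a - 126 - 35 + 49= 147*a^2 + 763*a - 112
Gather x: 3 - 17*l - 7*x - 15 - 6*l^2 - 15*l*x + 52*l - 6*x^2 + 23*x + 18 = -6*l^2 + 35*l - 6*x^2 + x*(16 - 15*l) + 6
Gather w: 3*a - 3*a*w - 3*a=-3*a*w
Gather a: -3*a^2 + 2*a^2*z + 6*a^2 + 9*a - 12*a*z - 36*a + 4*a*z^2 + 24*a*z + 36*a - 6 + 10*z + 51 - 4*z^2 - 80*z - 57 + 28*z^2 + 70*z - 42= a^2*(2*z + 3) + a*(4*z^2 + 12*z + 9) + 24*z^2 - 54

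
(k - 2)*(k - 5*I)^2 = k^3 - 2*k^2 - 10*I*k^2 - 25*k + 20*I*k + 50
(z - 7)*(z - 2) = z^2 - 9*z + 14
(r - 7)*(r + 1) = r^2 - 6*r - 7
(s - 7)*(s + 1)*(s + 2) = s^3 - 4*s^2 - 19*s - 14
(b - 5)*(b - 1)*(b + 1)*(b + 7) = b^4 + 2*b^3 - 36*b^2 - 2*b + 35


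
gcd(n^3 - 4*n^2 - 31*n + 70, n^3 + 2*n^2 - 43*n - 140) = n^2 - 2*n - 35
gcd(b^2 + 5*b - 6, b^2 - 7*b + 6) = b - 1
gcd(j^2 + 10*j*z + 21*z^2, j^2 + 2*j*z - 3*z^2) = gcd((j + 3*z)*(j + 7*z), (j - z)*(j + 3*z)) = j + 3*z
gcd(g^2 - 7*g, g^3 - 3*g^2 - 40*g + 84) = g - 7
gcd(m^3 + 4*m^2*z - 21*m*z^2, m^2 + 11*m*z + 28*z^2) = m + 7*z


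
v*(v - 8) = v^2 - 8*v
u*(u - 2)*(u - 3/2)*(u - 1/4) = u^4 - 15*u^3/4 + 31*u^2/8 - 3*u/4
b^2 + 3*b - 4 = (b - 1)*(b + 4)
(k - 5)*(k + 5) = k^2 - 25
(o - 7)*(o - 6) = o^2 - 13*o + 42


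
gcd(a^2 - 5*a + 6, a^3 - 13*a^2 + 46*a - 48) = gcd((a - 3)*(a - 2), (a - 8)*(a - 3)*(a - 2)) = a^2 - 5*a + 6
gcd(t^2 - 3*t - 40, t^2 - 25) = t + 5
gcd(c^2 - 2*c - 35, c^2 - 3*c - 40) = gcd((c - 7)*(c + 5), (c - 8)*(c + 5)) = c + 5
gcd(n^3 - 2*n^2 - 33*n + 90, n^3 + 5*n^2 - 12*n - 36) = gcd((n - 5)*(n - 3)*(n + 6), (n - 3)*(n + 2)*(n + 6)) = n^2 + 3*n - 18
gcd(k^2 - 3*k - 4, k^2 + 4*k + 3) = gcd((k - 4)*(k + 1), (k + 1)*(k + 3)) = k + 1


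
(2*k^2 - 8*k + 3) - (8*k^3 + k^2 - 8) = -8*k^3 + k^2 - 8*k + 11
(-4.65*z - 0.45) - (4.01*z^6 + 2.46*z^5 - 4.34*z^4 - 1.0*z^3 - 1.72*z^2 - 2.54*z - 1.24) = -4.01*z^6 - 2.46*z^5 + 4.34*z^4 + 1.0*z^3 + 1.72*z^2 - 2.11*z + 0.79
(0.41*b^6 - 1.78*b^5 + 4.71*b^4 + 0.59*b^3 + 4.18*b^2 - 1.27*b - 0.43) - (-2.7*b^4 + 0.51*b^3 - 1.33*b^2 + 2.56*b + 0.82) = 0.41*b^6 - 1.78*b^5 + 7.41*b^4 + 0.08*b^3 + 5.51*b^2 - 3.83*b - 1.25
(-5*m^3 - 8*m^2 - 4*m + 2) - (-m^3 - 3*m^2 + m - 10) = -4*m^3 - 5*m^2 - 5*m + 12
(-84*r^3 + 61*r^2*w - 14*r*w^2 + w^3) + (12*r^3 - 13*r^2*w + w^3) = -72*r^3 + 48*r^2*w - 14*r*w^2 + 2*w^3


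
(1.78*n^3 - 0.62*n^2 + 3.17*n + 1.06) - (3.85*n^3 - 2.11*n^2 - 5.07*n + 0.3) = -2.07*n^3 + 1.49*n^2 + 8.24*n + 0.76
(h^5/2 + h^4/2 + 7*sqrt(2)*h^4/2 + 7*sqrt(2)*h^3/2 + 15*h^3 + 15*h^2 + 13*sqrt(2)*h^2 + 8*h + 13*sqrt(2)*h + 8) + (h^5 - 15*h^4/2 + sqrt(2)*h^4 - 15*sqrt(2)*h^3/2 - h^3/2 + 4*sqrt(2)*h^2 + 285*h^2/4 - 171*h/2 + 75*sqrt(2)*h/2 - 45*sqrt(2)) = 3*h^5/2 - 7*h^4 + 9*sqrt(2)*h^4/2 - 4*sqrt(2)*h^3 + 29*h^3/2 + 17*sqrt(2)*h^2 + 345*h^2/4 - 155*h/2 + 101*sqrt(2)*h/2 - 45*sqrt(2) + 8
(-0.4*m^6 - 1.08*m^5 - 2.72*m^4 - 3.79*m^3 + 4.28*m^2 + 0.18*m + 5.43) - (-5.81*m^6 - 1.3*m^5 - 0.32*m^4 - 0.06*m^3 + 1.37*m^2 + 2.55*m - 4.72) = 5.41*m^6 + 0.22*m^5 - 2.4*m^4 - 3.73*m^3 + 2.91*m^2 - 2.37*m + 10.15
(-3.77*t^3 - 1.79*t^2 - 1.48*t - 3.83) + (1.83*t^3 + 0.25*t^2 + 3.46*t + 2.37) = -1.94*t^3 - 1.54*t^2 + 1.98*t - 1.46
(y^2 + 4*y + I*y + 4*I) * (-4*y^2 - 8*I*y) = -4*y^4 - 16*y^3 - 12*I*y^3 + 8*y^2 - 48*I*y^2 + 32*y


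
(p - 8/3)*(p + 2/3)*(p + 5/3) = p^3 - p^2/3 - 46*p/9 - 80/27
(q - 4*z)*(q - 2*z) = q^2 - 6*q*z + 8*z^2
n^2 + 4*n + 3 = (n + 1)*(n + 3)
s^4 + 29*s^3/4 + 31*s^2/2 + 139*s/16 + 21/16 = (s + 1/4)*(s + 1/2)*(s + 3)*(s + 7/2)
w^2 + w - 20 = (w - 4)*(w + 5)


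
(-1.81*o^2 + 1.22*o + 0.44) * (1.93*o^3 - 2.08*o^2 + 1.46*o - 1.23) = -3.4933*o^5 + 6.1194*o^4 - 4.331*o^3 + 3.0923*o^2 - 0.8582*o - 0.5412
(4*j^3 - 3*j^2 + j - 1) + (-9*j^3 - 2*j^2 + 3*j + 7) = -5*j^3 - 5*j^2 + 4*j + 6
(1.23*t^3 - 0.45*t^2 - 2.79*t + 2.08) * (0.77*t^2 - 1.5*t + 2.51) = 0.9471*t^5 - 2.1915*t^4 + 1.614*t^3 + 4.6571*t^2 - 10.1229*t + 5.2208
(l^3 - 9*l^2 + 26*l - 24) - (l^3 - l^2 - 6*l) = -8*l^2 + 32*l - 24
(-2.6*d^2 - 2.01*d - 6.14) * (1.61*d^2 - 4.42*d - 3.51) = -4.186*d^4 + 8.2559*d^3 + 8.1248*d^2 + 34.1939*d + 21.5514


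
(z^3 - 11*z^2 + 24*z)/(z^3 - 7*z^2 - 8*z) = (z - 3)/(z + 1)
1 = 1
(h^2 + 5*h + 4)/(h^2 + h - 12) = (h + 1)/(h - 3)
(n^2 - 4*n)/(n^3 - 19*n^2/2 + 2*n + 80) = 2*n/(2*n^2 - 11*n - 40)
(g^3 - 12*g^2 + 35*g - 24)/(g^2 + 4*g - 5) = (g^2 - 11*g + 24)/(g + 5)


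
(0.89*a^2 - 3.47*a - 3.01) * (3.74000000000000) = 3.3286*a^2 - 12.9778*a - 11.2574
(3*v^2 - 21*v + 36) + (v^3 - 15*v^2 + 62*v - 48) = v^3 - 12*v^2 + 41*v - 12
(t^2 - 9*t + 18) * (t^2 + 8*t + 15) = t^4 - t^3 - 39*t^2 + 9*t + 270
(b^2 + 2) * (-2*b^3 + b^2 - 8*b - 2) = -2*b^5 + b^4 - 12*b^3 - 16*b - 4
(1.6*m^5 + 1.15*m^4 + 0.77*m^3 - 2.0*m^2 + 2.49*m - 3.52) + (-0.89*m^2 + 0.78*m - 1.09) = 1.6*m^5 + 1.15*m^4 + 0.77*m^3 - 2.89*m^2 + 3.27*m - 4.61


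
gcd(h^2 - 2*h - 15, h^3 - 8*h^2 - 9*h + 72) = h + 3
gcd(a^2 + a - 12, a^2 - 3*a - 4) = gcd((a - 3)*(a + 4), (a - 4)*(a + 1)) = 1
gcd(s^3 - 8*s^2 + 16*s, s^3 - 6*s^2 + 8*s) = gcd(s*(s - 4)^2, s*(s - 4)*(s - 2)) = s^2 - 4*s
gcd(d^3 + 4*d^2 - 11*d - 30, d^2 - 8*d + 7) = 1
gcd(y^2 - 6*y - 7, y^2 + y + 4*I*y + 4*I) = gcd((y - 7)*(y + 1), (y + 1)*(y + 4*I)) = y + 1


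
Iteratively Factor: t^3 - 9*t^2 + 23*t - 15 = (t - 5)*(t^2 - 4*t + 3) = (t - 5)*(t - 3)*(t - 1)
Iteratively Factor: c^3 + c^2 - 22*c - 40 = (c - 5)*(c^2 + 6*c + 8) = (c - 5)*(c + 2)*(c + 4)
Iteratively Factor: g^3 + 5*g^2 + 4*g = (g + 4)*(g^2 + g) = g*(g + 4)*(g + 1)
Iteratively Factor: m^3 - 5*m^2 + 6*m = (m - 3)*(m^2 - 2*m) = (m - 3)*(m - 2)*(m)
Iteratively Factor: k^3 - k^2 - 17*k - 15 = (k + 3)*(k^2 - 4*k - 5) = (k - 5)*(k + 3)*(k + 1)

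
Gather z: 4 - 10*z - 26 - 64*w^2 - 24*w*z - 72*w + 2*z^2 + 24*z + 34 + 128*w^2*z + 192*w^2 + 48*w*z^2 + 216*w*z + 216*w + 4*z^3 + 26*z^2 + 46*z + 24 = 128*w^2 + 144*w + 4*z^3 + z^2*(48*w + 28) + z*(128*w^2 + 192*w + 60) + 36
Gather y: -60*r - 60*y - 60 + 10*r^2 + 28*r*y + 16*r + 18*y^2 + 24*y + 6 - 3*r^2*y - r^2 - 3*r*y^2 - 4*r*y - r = 9*r^2 - 45*r + y^2*(18 - 3*r) + y*(-3*r^2 + 24*r - 36) - 54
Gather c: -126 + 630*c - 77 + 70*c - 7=700*c - 210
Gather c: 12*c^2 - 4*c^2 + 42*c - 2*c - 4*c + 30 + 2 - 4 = 8*c^2 + 36*c + 28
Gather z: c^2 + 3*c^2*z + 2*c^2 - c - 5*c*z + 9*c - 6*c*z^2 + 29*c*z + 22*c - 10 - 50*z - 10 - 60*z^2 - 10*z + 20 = 3*c^2 + 30*c + z^2*(-6*c - 60) + z*(3*c^2 + 24*c - 60)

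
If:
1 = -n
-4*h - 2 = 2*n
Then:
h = 0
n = -1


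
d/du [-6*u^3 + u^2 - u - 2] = -18*u^2 + 2*u - 1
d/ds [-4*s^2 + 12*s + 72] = 12 - 8*s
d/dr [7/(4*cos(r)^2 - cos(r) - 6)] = 7*(8*cos(r) - 1)*sin(r)/(-4*cos(r)^2 + cos(r) + 6)^2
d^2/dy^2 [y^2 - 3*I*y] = 2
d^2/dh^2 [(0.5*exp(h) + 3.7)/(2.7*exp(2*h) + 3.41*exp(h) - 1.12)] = (3.645*exp(4*h) + 103.2885*exp(3*h) + 111.2697*exp(2*h) + 89.68877*exp(h) + 14.75824)*exp(h)/(19.683*exp(6*h) + 74.5767*exp(5*h) + 69.69321*exp(4*h) - 22.219219*exp(3*h) - 28.909776*exp(2*h) + 12.832512*exp(h) - 1.404928)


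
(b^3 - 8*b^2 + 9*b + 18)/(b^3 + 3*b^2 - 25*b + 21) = (b^2 - 5*b - 6)/(b^2 + 6*b - 7)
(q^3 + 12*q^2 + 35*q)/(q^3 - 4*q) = (q^2 + 12*q + 35)/(q^2 - 4)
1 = 1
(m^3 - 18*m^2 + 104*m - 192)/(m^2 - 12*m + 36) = (m^2 - 12*m + 32)/(m - 6)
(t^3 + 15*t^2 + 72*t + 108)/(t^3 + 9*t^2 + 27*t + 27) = (t^2 + 12*t + 36)/(t^2 + 6*t + 9)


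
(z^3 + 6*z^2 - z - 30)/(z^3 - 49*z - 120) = (z - 2)/(z - 8)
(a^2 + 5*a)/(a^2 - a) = (a + 5)/(a - 1)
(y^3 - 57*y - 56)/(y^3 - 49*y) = (y^2 - 7*y - 8)/(y*(y - 7))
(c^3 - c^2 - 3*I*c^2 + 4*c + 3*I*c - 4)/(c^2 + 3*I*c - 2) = (c^2 - c*(1 + 4*I) + 4*I)/(c + 2*I)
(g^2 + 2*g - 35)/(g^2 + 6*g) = (g^2 + 2*g - 35)/(g*(g + 6))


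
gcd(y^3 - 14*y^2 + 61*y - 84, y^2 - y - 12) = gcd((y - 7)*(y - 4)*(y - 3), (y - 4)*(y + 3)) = y - 4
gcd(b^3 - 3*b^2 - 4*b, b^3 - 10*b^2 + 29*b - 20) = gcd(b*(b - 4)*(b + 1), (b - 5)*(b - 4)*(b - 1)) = b - 4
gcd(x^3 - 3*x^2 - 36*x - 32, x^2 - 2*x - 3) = x + 1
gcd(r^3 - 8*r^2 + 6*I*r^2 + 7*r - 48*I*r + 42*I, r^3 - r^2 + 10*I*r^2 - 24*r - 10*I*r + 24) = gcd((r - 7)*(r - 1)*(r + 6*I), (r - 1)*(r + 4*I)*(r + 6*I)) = r^2 + r*(-1 + 6*I) - 6*I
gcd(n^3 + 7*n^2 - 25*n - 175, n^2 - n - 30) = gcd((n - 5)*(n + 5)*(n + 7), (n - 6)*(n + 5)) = n + 5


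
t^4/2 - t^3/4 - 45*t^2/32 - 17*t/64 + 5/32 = (t/2 + 1/4)*(t - 2)*(t - 1/4)*(t + 5/4)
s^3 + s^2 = s^2*(s + 1)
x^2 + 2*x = x*(x + 2)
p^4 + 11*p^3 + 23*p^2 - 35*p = p*(p - 1)*(p + 5)*(p + 7)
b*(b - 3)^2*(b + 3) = b^4 - 3*b^3 - 9*b^2 + 27*b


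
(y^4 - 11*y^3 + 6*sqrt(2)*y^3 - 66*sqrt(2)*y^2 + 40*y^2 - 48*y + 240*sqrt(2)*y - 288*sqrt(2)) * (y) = y^5 - 11*y^4 + 6*sqrt(2)*y^4 - 66*sqrt(2)*y^3 + 40*y^3 - 48*y^2 + 240*sqrt(2)*y^2 - 288*sqrt(2)*y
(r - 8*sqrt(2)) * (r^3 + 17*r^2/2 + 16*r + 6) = r^4 - 8*sqrt(2)*r^3 + 17*r^3/2 - 68*sqrt(2)*r^2 + 16*r^2 - 128*sqrt(2)*r + 6*r - 48*sqrt(2)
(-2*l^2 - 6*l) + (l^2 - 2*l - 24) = -l^2 - 8*l - 24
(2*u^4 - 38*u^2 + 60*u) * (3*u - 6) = 6*u^5 - 12*u^4 - 114*u^3 + 408*u^2 - 360*u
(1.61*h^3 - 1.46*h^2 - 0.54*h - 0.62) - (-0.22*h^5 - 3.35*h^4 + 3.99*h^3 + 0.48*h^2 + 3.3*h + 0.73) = 0.22*h^5 + 3.35*h^4 - 2.38*h^3 - 1.94*h^2 - 3.84*h - 1.35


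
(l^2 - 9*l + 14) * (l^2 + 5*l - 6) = l^4 - 4*l^3 - 37*l^2 + 124*l - 84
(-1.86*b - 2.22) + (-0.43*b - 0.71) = -2.29*b - 2.93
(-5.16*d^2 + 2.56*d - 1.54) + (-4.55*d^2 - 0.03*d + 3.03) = -9.71*d^2 + 2.53*d + 1.49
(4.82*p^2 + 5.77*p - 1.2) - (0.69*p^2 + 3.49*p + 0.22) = 4.13*p^2 + 2.28*p - 1.42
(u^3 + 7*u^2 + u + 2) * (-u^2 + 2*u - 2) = -u^5 - 5*u^4 + 11*u^3 - 14*u^2 + 2*u - 4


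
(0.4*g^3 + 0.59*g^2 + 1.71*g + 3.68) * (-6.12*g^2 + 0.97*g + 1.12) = -2.448*g^5 - 3.2228*g^4 - 9.4449*g^3 - 20.2021*g^2 + 5.4848*g + 4.1216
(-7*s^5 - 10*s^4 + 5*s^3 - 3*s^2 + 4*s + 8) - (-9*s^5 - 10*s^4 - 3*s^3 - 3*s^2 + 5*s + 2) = 2*s^5 + 8*s^3 - s + 6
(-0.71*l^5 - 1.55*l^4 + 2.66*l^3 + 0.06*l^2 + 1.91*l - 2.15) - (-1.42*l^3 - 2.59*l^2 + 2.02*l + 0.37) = -0.71*l^5 - 1.55*l^4 + 4.08*l^3 + 2.65*l^2 - 0.11*l - 2.52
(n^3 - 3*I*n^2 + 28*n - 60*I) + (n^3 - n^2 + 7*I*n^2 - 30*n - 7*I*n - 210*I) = 2*n^3 - n^2 + 4*I*n^2 - 2*n - 7*I*n - 270*I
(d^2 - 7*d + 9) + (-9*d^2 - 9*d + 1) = -8*d^2 - 16*d + 10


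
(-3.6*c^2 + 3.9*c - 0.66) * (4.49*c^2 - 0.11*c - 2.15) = -16.164*c^4 + 17.907*c^3 + 4.3476*c^2 - 8.3124*c + 1.419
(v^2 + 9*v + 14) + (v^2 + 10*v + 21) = 2*v^2 + 19*v + 35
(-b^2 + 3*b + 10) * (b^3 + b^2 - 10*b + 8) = -b^5 + 2*b^4 + 23*b^3 - 28*b^2 - 76*b + 80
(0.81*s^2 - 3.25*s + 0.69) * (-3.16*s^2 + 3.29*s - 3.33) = -2.5596*s^4 + 12.9349*s^3 - 15.5702*s^2 + 13.0926*s - 2.2977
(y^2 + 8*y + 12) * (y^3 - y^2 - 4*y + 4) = y^5 + 7*y^4 - 40*y^2 - 16*y + 48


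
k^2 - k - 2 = (k - 2)*(k + 1)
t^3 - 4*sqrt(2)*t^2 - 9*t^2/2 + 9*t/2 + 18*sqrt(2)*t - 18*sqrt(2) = (t - 3)*(t - 3/2)*(t - 4*sqrt(2))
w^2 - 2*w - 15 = (w - 5)*(w + 3)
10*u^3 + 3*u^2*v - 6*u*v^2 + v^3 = (-5*u + v)*(-2*u + v)*(u + v)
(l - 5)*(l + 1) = l^2 - 4*l - 5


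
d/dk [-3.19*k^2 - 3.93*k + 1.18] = -6.38*k - 3.93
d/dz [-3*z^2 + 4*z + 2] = 4 - 6*z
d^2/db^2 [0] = 0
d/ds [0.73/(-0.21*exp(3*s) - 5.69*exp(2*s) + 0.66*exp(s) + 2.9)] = (0.4599*exp(2*s) + 8.3074*exp(s) - 0.4818)*exp(s)/(0.21*exp(3*s) + 5.69*exp(2*s) - 0.66*exp(s) - 2.9)^2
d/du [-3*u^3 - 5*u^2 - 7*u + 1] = -9*u^2 - 10*u - 7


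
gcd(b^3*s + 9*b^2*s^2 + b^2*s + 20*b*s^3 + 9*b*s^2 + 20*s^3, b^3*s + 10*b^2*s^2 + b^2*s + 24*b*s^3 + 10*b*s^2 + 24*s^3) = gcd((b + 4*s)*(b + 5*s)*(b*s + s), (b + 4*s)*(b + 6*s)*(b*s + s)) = b^2*s + 4*b*s^2 + b*s + 4*s^2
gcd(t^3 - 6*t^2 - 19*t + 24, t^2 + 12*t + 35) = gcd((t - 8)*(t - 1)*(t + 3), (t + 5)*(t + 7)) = 1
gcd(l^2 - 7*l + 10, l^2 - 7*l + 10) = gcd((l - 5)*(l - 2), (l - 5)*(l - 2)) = l^2 - 7*l + 10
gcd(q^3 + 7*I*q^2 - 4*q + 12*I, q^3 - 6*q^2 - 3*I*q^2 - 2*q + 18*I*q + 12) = q - I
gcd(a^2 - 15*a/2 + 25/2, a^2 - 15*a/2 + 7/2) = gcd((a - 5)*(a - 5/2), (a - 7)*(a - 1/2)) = 1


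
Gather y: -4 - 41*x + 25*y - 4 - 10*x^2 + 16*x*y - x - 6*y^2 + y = -10*x^2 - 42*x - 6*y^2 + y*(16*x + 26) - 8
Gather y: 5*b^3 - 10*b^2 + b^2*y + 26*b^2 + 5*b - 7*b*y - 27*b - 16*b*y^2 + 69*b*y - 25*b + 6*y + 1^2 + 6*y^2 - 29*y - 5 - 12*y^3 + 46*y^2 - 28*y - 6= 5*b^3 + 16*b^2 - 47*b - 12*y^3 + y^2*(52 - 16*b) + y*(b^2 + 62*b - 51) - 10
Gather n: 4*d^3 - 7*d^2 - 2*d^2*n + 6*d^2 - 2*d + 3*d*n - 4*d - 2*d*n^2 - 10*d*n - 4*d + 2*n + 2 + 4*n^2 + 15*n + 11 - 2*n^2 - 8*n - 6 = 4*d^3 - d^2 - 10*d + n^2*(2 - 2*d) + n*(-2*d^2 - 7*d + 9) + 7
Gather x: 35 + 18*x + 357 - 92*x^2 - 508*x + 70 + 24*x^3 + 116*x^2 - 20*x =24*x^3 + 24*x^2 - 510*x + 462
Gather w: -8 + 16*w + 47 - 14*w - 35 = 2*w + 4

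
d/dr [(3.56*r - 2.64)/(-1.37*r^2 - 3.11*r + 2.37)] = (4.8772*r^2 - 7.2336*r + 0.226800000000001)/(1.8769*r^4 + 8.5214*r^3 + 3.1783*r^2 - 14.7414*r + 5.6169)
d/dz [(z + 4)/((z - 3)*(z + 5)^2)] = (-2*(z - 3)*(z + 4) + (z - 3)*(z + 5) - (z + 4)*(z + 5))/((z - 3)^2*(z + 5)^3)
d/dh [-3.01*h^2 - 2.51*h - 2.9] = -6.02*h - 2.51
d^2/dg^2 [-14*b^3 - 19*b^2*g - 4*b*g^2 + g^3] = -8*b + 6*g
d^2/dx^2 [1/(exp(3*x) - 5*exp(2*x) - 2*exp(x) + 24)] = ((-9*exp(2*x) + 20*exp(x) + 2)*(exp(3*x) - 5*exp(2*x) - 2*exp(x) + 24) + 2*(-3*exp(2*x) + 10*exp(x) + 2)^2*exp(x))*exp(x)/(exp(3*x) - 5*exp(2*x) - 2*exp(x) + 24)^3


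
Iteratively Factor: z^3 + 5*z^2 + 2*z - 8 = (z + 2)*(z^2 + 3*z - 4) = (z + 2)*(z + 4)*(z - 1)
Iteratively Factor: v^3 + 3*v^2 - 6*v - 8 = (v - 2)*(v^2 + 5*v + 4) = (v - 2)*(v + 1)*(v + 4)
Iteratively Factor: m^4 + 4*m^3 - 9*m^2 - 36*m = (m - 3)*(m^3 + 7*m^2 + 12*m) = (m - 3)*(m + 3)*(m^2 + 4*m) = m*(m - 3)*(m + 3)*(m + 4)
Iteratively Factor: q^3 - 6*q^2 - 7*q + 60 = (q - 4)*(q^2 - 2*q - 15) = (q - 4)*(q + 3)*(q - 5)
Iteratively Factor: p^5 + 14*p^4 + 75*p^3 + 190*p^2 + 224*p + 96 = (p + 3)*(p^4 + 11*p^3 + 42*p^2 + 64*p + 32) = (p + 3)*(p + 4)*(p^3 + 7*p^2 + 14*p + 8) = (p + 3)*(p + 4)^2*(p^2 + 3*p + 2) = (p + 1)*(p + 3)*(p + 4)^2*(p + 2)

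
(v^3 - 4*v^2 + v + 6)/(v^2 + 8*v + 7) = (v^2 - 5*v + 6)/(v + 7)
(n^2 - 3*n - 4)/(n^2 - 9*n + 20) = (n + 1)/(n - 5)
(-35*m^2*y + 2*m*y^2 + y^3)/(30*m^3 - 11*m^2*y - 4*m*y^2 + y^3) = y*(7*m + y)/(-6*m^2 + m*y + y^2)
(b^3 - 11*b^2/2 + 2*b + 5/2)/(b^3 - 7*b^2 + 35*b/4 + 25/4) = 2*(b - 1)/(2*b - 5)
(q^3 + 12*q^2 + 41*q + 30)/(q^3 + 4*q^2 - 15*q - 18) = (q + 5)/(q - 3)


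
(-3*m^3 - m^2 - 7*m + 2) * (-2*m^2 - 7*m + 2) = 6*m^5 + 23*m^4 + 15*m^3 + 43*m^2 - 28*m + 4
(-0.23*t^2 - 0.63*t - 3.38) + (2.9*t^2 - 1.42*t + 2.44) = 2.67*t^2 - 2.05*t - 0.94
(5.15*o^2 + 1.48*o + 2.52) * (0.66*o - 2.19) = 3.399*o^3 - 10.3017*o^2 - 1.578*o - 5.5188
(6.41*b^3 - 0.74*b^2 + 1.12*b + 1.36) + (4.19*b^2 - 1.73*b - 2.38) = 6.41*b^3 + 3.45*b^2 - 0.61*b - 1.02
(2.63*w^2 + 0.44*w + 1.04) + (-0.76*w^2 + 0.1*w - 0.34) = 1.87*w^2 + 0.54*w + 0.7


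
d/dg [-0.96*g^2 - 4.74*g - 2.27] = -1.92*g - 4.74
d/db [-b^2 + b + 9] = 1 - 2*b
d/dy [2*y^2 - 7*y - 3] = 4*y - 7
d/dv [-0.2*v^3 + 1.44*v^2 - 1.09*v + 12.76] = -0.6*v^2 + 2.88*v - 1.09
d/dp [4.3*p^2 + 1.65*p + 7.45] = 8.6*p + 1.65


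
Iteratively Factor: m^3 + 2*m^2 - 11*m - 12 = (m + 1)*(m^2 + m - 12) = (m - 3)*(m + 1)*(m + 4)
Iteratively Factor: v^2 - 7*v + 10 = (v - 2)*(v - 5)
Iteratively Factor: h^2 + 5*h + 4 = (h + 4)*(h + 1)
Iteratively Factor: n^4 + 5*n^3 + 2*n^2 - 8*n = (n + 2)*(n^3 + 3*n^2 - 4*n) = (n + 2)*(n + 4)*(n^2 - n) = (n - 1)*(n + 2)*(n + 4)*(n)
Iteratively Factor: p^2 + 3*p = (p)*(p + 3)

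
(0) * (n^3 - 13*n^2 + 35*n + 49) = 0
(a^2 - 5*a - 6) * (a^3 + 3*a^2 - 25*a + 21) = a^5 - 2*a^4 - 46*a^3 + 128*a^2 + 45*a - 126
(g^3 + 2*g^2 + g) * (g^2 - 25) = g^5 + 2*g^4 - 24*g^3 - 50*g^2 - 25*g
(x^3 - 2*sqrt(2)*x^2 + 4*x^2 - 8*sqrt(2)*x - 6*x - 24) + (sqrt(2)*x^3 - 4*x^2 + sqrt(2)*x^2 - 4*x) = x^3 + sqrt(2)*x^3 - sqrt(2)*x^2 - 8*sqrt(2)*x - 10*x - 24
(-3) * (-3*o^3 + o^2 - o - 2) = 9*o^3 - 3*o^2 + 3*o + 6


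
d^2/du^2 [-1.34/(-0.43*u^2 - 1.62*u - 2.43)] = (-0.495532*u^2 - 1.866888*u + 1.34*(0.86*u + 1.62)*(1.72*u + 3.24) - 2.800332)/(0.43*u^2 + 1.62*u + 2.43)^3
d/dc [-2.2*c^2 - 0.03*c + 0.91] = -4.4*c - 0.03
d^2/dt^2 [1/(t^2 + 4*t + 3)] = 2*(-t^2 - 4*t + 4*(t + 2)^2 - 3)/(t^2 + 4*t + 3)^3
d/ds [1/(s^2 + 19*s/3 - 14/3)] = 3*(-6*s - 19)/(3*s^2 + 19*s - 14)^2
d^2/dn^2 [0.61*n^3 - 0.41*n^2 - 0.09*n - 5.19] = 3.66*n - 0.82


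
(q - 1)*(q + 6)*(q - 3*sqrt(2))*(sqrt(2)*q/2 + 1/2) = sqrt(2)*q^4/2 - 5*q^3/2 + 5*sqrt(2)*q^3/2 - 25*q^2/2 - 9*sqrt(2)*q^2/2 - 15*sqrt(2)*q/2 + 15*q + 9*sqrt(2)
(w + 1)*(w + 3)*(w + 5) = w^3 + 9*w^2 + 23*w + 15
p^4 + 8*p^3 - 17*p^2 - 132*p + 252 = (p - 3)*(p - 2)*(p + 6)*(p + 7)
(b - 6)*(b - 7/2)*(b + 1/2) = b^3 - 9*b^2 + 65*b/4 + 21/2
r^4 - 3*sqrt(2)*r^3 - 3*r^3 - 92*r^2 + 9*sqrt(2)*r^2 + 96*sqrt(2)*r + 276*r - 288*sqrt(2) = (r - 3)*(r - 8*sqrt(2))*(r - sqrt(2))*(r + 6*sqrt(2))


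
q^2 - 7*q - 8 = (q - 8)*(q + 1)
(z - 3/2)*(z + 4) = z^2 + 5*z/2 - 6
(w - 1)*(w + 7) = w^2 + 6*w - 7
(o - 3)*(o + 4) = o^2 + o - 12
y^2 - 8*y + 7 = (y - 7)*(y - 1)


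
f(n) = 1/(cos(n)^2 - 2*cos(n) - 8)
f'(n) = (2*sin(n)*cos(n) - 2*sin(n))/(cos(n)^2 - 2*cos(n) - 8)^2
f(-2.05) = -0.15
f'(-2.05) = 0.06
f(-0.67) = -0.11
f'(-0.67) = 0.00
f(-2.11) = -0.15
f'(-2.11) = 0.06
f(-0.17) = -0.11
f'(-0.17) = 0.00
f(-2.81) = -0.19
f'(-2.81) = 0.05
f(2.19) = -0.15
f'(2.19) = -0.06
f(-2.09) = -0.15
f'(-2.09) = 0.06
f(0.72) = -0.11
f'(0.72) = -0.00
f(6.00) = -0.11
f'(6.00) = 0.00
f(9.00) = -0.19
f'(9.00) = -0.06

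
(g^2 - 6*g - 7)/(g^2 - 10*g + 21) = (g + 1)/(g - 3)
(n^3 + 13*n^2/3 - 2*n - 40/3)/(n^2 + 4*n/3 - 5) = (n^2 + 6*n + 8)/(n + 3)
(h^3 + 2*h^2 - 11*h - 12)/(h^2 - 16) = (h^2 - 2*h - 3)/(h - 4)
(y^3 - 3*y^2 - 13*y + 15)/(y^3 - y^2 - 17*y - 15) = (y - 1)/(y + 1)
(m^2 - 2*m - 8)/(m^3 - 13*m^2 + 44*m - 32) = (m + 2)/(m^2 - 9*m + 8)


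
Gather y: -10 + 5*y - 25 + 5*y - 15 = 10*y - 50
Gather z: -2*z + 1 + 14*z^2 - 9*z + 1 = 14*z^2 - 11*z + 2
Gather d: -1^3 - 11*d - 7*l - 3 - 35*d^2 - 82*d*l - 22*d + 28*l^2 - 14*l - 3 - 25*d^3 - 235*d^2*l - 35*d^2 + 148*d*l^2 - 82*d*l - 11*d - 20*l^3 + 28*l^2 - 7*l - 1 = -25*d^3 + d^2*(-235*l - 70) + d*(148*l^2 - 164*l - 44) - 20*l^3 + 56*l^2 - 28*l - 8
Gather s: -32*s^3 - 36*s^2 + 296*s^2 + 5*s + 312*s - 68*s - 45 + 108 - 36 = -32*s^3 + 260*s^2 + 249*s + 27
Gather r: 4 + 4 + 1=9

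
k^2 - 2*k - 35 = (k - 7)*(k + 5)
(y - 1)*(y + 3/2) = y^2 + y/2 - 3/2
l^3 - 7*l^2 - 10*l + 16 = (l - 8)*(l - 1)*(l + 2)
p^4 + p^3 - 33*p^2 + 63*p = p*(p - 3)^2*(p + 7)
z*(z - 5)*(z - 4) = z^3 - 9*z^2 + 20*z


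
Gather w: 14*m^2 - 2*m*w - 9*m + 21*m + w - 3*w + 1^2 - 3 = 14*m^2 + 12*m + w*(-2*m - 2) - 2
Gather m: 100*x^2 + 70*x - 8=100*x^2 + 70*x - 8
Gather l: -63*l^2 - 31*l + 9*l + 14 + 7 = -63*l^2 - 22*l + 21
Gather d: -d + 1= 1 - d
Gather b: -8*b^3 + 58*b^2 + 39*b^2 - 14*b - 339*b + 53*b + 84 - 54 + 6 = -8*b^3 + 97*b^2 - 300*b + 36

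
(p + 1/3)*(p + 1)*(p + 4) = p^3 + 16*p^2/3 + 17*p/3 + 4/3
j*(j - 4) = j^2 - 4*j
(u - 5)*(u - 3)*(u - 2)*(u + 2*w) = u^4 + 2*u^3*w - 10*u^3 - 20*u^2*w + 31*u^2 + 62*u*w - 30*u - 60*w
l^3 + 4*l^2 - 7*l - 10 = (l - 2)*(l + 1)*(l + 5)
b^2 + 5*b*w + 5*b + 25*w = (b + 5)*(b + 5*w)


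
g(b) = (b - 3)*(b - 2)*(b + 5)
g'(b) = (b - 3)*(b - 2) + (b - 3)*(b + 5) + (b - 2)*(b + 5)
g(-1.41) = 53.99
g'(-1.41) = -13.04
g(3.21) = 2.09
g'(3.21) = 11.91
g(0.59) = 19.00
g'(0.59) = -17.96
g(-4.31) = 31.83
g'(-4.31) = 36.73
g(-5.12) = -6.94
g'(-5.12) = 59.64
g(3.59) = 8.06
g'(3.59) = 19.66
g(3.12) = 1.09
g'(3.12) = 10.20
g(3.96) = 16.86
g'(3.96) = 28.04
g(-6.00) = -72.00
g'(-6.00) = 89.00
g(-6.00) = -72.00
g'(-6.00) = 89.00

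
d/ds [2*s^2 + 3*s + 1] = 4*s + 3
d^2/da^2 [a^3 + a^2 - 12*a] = 6*a + 2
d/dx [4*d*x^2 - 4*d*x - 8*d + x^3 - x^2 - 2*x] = 8*d*x - 4*d + 3*x^2 - 2*x - 2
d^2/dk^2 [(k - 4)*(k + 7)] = 2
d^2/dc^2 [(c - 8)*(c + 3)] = 2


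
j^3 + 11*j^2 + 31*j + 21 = (j + 1)*(j + 3)*(j + 7)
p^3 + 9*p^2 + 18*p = p*(p + 3)*(p + 6)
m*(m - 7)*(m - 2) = m^3 - 9*m^2 + 14*m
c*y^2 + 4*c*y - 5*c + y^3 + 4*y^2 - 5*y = (c + y)*(y - 1)*(y + 5)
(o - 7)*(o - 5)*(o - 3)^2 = o^4 - 18*o^3 + 116*o^2 - 318*o + 315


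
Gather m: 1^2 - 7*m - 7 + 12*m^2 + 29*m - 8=12*m^2 + 22*m - 14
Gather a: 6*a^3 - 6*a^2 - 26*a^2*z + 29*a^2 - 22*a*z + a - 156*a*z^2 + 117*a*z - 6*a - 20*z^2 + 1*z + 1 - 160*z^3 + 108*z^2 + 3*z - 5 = 6*a^3 + a^2*(23 - 26*z) + a*(-156*z^2 + 95*z - 5) - 160*z^3 + 88*z^2 + 4*z - 4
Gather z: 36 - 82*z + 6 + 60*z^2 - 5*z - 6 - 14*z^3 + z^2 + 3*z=-14*z^3 + 61*z^2 - 84*z + 36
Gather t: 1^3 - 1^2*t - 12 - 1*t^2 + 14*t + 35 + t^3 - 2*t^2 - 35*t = t^3 - 3*t^2 - 22*t + 24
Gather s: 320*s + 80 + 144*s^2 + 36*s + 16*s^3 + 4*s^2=16*s^3 + 148*s^2 + 356*s + 80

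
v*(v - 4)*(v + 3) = v^3 - v^2 - 12*v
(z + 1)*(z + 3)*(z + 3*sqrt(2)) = z^3 + 4*z^2 + 3*sqrt(2)*z^2 + 3*z + 12*sqrt(2)*z + 9*sqrt(2)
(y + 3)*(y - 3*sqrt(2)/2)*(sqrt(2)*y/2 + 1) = sqrt(2)*y^3/2 - y^2/2 + 3*sqrt(2)*y^2/2 - 3*sqrt(2)*y/2 - 3*y/2 - 9*sqrt(2)/2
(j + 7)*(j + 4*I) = j^2 + 7*j + 4*I*j + 28*I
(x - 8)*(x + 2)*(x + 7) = x^3 + x^2 - 58*x - 112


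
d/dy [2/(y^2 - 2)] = -4*y/(y^2 - 2)^2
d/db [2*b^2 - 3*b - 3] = 4*b - 3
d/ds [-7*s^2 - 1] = -14*s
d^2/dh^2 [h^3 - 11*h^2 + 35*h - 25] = 6*h - 22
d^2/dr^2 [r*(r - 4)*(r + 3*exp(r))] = 3*r^2*exp(r) + 6*r - 18*exp(r) - 8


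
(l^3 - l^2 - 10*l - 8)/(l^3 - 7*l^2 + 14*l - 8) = (l^2 + 3*l + 2)/(l^2 - 3*l + 2)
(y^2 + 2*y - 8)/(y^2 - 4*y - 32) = (y - 2)/(y - 8)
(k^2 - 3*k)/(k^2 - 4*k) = (k - 3)/(k - 4)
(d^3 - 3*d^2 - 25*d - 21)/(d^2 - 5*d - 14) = (d^2 + 4*d + 3)/(d + 2)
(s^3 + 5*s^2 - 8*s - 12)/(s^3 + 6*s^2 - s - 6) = (s - 2)/(s - 1)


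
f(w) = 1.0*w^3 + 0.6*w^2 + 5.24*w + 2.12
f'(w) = 3.0*w^2 + 1.2*w + 5.24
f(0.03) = 2.28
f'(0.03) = 5.28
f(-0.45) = -0.21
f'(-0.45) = 5.31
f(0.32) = 3.89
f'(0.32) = 5.93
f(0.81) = 7.29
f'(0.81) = 8.18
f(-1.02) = -3.66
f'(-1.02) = 7.14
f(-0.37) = 0.21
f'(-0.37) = 5.21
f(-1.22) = -5.20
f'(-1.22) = 8.24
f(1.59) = 15.99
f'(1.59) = 14.73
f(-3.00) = -35.20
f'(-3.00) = 28.64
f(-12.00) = -1702.36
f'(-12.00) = 422.84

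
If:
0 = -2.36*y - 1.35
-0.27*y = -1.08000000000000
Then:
No Solution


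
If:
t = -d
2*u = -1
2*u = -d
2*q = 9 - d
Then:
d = 1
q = 4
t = -1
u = -1/2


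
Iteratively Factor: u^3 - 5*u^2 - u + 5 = (u - 5)*(u^2 - 1) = (u - 5)*(u - 1)*(u + 1)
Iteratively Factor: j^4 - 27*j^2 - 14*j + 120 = (j + 3)*(j^3 - 3*j^2 - 18*j + 40) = (j + 3)*(j + 4)*(j^2 - 7*j + 10) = (j - 2)*(j + 3)*(j + 4)*(j - 5)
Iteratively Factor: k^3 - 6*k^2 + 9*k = (k - 3)*(k^2 - 3*k) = k*(k - 3)*(k - 3)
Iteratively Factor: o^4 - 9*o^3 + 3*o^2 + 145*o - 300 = (o + 4)*(o^3 - 13*o^2 + 55*o - 75) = (o - 5)*(o + 4)*(o^2 - 8*o + 15) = (o - 5)^2*(o + 4)*(o - 3)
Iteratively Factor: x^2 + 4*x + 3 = (x + 3)*(x + 1)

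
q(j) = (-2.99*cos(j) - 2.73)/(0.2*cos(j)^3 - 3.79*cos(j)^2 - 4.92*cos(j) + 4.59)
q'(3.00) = 0.08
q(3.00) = 0.04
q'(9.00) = 0.21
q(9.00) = 0.00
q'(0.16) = 0.63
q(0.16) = 1.51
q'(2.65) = 0.24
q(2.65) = -0.02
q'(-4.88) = 2.27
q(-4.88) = -0.88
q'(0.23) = 0.97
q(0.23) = 1.56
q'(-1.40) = -2.30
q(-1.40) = -0.89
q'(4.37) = -0.60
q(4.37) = -0.30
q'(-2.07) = -0.47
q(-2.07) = -0.21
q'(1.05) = 22.83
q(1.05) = -3.43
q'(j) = (-2.99*cos(j) - 2.73)*(0.6*sin(j)*cos(j)^2 - 7.58*sin(j)*cos(j) - 4.92*sin(j))/(0.2*cos(j)^3 - 3.79*cos(j)^2 - 4.92*cos(j) + 4.59)^2 + 2.99*sin(j)/(0.2*cos(j)^3 - 3.79*cos(j)^2 - 4.92*cos(j) + 4.59) = (-1.196*cos(j)^3 + 9.6941*cos(j)^2 + 20.6934*cos(j) + 27.1557)*sin(j)/(0.04*cos(j)^6 - 1.516*cos(j)^5 + 12.3961*cos(j)^4 + 39.1296*cos(j)^3 - 10.5858*cos(j)^2 - 45.1656*cos(j) + 21.0681)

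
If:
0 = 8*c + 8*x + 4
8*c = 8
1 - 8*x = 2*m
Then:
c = 1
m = 13/2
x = -3/2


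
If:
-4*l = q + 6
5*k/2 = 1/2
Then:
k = 1/5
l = -q/4 - 3/2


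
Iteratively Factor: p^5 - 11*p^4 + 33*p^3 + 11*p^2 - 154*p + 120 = (p - 3)*(p^4 - 8*p^3 + 9*p^2 + 38*p - 40) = (p - 5)*(p - 3)*(p^3 - 3*p^2 - 6*p + 8) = (p - 5)*(p - 4)*(p - 3)*(p^2 + p - 2) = (p - 5)*(p - 4)*(p - 3)*(p + 2)*(p - 1)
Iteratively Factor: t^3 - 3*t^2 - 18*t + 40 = (t - 5)*(t^2 + 2*t - 8) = (t - 5)*(t + 4)*(t - 2)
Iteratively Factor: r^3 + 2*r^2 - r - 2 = (r + 1)*(r^2 + r - 2) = (r - 1)*(r + 1)*(r + 2)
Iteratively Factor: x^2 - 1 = (x - 1)*(x + 1)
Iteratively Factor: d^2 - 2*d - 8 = (d - 4)*(d + 2)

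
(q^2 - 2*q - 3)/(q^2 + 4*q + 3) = (q - 3)/(q + 3)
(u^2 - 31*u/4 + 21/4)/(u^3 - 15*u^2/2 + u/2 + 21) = (4*u - 3)/(2*(2*u^2 - u - 6))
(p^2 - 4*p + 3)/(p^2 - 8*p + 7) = (p - 3)/(p - 7)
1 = 1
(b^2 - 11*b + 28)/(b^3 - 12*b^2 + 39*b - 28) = 1/(b - 1)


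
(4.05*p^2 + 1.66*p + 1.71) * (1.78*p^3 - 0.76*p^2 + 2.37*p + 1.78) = 7.209*p^5 - 0.1232*p^4 + 11.3807*p^3 + 9.8436*p^2 + 7.0075*p + 3.0438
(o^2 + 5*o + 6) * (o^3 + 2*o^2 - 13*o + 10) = o^5 + 7*o^4 + 3*o^3 - 43*o^2 - 28*o + 60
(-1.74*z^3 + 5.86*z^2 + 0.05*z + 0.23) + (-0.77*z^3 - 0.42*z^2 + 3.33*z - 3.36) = -2.51*z^3 + 5.44*z^2 + 3.38*z - 3.13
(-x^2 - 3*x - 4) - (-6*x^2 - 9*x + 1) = 5*x^2 + 6*x - 5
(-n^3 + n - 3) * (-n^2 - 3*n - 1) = n^5 + 3*n^4 + 8*n + 3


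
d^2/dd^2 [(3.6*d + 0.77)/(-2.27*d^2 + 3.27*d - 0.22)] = (-(3.6*d + 0.77)*(4.54*d - 3.27)*(9.08*d - 6.54) + (49.032*d - 20.0482)*(2.27*d^2 - 3.27*d + 0.22))/(2.27*d^2 - 3.27*d + 0.22)^3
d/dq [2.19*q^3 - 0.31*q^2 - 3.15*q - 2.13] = 6.57*q^2 - 0.62*q - 3.15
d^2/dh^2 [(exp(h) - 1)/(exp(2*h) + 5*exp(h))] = (exp(3*h) - 9*exp(2*h) - 15*exp(h) - 25)*exp(-h)/(exp(3*h) + 15*exp(2*h) + 75*exp(h) + 125)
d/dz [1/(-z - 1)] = (z + 1)^(-2)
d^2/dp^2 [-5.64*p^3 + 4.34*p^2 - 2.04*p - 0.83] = 8.68 - 33.84*p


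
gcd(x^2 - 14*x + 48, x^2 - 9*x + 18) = x - 6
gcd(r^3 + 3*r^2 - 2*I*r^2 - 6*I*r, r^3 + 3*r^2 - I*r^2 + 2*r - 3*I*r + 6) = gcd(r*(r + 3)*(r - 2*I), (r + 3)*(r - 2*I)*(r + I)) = r^2 + r*(3 - 2*I) - 6*I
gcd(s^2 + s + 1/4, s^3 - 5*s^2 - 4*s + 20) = 1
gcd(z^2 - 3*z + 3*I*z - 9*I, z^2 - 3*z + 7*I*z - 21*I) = z - 3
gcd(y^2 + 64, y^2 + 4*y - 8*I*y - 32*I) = y - 8*I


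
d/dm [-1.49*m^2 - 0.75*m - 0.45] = -2.98*m - 0.75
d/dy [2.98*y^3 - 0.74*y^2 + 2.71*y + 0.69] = 8.94*y^2 - 1.48*y + 2.71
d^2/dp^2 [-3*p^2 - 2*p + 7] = -6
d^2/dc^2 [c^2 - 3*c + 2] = 2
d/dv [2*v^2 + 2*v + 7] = 4*v + 2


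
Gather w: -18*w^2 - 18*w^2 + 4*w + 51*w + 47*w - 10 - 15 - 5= -36*w^2 + 102*w - 30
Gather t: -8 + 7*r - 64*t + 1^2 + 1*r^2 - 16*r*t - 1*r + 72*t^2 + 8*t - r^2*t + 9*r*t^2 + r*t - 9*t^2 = r^2 + 6*r + t^2*(9*r + 63) + t*(-r^2 - 15*r - 56) - 7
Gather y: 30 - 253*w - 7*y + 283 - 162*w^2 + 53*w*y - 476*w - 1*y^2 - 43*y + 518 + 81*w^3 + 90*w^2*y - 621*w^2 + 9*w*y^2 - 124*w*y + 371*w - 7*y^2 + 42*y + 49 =81*w^3 - 783*w^2 - 358*w + y^2*(9*w - 8) + y*(90*w^2 - 71*w - 8) + 880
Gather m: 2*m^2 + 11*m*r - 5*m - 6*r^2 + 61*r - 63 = 2*m^2 + m*(11*r - 5) - 6*r^2 + 61*r - 63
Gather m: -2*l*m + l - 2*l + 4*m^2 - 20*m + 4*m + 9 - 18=-l + 4*m^2 + m*(-2*l - 16) - 9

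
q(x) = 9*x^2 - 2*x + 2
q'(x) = 18*x - 2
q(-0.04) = 2.09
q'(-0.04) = -2.72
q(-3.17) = 98.78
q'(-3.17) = -59.06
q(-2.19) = 49.54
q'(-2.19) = -41.42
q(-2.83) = 79.74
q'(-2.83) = -52.94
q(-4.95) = 232.42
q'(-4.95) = -91.10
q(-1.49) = 24.96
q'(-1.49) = -28.82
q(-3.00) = 89.00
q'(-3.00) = -56.00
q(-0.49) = 5.14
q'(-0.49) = -10.82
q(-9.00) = 749.00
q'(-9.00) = -164.00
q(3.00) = 77.00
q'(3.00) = 52.00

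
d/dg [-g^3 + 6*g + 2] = 6 - 3*g^2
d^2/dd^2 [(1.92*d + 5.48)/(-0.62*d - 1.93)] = (0.381919999999999 - 2.22044604925031e-16*d)/(0.62*d + 1.93)^3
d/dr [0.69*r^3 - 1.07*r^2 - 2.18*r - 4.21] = 2.07*r^2 - 2.14*r - 2.18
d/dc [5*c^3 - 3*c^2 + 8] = 3*c*(5*c - 2)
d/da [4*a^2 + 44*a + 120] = 8*a + 44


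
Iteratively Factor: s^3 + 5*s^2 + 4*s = (s)*(s^2 + 5*s + 4) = s*(s + 4)*(s + 1)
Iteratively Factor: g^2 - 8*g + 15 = (g - 5)*(g - 3)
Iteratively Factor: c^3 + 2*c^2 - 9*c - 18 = (c + 3)*(c^2 - c - 6) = (c - 3)*(c + 3)*(c + 2)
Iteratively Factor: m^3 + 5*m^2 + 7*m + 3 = (m + 1)*(m^2 + 4*m + 3) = (m + 1)^2*(m + 3)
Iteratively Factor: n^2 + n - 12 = (n + 4)*(n - 3)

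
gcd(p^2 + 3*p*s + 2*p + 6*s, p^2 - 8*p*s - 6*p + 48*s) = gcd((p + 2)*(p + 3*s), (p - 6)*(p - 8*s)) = 1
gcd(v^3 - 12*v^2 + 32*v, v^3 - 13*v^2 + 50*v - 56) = v - 4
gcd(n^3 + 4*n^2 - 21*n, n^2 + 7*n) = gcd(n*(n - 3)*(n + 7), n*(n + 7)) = n^2 + 7*n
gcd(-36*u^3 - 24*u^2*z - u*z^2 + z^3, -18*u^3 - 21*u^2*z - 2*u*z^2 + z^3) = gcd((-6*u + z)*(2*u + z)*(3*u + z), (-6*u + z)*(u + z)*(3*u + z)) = -18*u^2 - 3*u*z + z^2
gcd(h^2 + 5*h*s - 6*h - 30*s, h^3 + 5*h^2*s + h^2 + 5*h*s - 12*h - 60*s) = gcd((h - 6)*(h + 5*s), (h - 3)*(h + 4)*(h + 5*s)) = h + 5*s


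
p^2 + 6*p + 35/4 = (p + 5/2)*(p + 7/2)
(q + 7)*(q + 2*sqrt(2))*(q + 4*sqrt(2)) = q^3 + 7*q^2 + 6*sqrt(2)*q^2 + 16*q + 42*sqrt(2)*q + 112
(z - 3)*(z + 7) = z^2 + 4*z - 21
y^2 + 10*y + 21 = (y + 3)*(y + 7)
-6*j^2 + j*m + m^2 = (-2*j + m)*(3*j + m)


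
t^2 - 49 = (t - 7)*(t + 7)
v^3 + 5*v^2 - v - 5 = (v - 1)*(v + 1)*(v + 5)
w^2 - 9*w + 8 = (w - 8)*(w - 1)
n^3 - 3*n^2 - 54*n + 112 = (n - 8)*(n - 2)*(n + 7)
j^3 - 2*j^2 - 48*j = j*(j - 8)*(j + 6)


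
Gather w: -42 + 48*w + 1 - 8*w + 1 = 40*w - 40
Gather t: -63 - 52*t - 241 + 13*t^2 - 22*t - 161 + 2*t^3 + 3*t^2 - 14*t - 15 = 2*t^3 + 16*t^2 - 88*t - 480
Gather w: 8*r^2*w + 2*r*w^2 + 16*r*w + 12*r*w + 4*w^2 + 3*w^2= w^2*(2*r + 7) + w*(8*r^2 + 28*r)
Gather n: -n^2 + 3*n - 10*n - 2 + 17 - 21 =-n^2 - 7*n - 6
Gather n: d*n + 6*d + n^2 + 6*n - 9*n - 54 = 6*d + n^2 + n*(d - 3) - 54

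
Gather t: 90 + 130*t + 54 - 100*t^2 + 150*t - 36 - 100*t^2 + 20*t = -200*t^2 + 300*t + 108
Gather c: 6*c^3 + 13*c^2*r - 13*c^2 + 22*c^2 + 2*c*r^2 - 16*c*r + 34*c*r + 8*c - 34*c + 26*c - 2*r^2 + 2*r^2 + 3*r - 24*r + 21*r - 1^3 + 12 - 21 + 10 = 6*c^3 + c^2*(13*r + 9) + c*(2*r^2 + 18*r)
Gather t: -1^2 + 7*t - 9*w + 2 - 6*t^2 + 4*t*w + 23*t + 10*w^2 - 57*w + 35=-6*t^2 + t*(4*w + 30) + 10*w^2 - 66*w + 36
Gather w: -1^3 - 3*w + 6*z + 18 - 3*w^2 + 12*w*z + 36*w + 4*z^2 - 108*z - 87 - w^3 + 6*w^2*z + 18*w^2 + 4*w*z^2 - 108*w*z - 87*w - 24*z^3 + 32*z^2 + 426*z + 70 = -w^3 + w^2*(6*z + 15) + w*(4*z^2 - 96*z - 54) - 24*z^3 + 36*z^2 + 324*z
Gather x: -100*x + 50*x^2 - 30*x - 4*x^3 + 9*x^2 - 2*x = -4*x^3 + 59*x^2 - 132*x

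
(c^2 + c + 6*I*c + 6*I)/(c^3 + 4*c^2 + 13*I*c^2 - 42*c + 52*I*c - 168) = (c + 1)/(c^2 + c*(4 + 7*I) + 28*I)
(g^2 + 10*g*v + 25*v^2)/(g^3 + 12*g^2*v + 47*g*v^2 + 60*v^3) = (g + 5*v)/(g^2 + 7*g*v + 12*v^2)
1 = 1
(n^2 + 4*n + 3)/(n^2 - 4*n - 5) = (n + 3)/(n - 5)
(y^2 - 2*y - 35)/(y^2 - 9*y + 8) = (y^2 - 2*y - 35)/(y^2 - 9*y + 8)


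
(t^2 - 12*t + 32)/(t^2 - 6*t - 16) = (t - 4)/(t + 2)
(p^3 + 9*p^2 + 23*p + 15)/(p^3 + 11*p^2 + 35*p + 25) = (p + 3)/(p + 5)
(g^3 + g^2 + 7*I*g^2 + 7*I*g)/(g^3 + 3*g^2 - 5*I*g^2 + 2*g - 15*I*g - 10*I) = g*(g + 7*I)/(g^2 + g*(2 - 5*I) - 10*I)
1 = 1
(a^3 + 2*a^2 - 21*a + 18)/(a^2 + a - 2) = (a^2 + 3*a - 18)/(a + 2)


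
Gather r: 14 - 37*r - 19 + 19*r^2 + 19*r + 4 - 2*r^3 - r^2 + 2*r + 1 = -2*r^3 + 18*r^2 - 16*r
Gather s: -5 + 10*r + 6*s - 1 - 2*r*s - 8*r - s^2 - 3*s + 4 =2*r - s^2 + s*(3 - 2*r) - 2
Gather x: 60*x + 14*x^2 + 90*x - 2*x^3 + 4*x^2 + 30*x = -2*x^3 + 18*x^2 + 180*x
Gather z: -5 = -5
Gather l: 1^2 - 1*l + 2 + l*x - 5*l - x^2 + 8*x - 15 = l*(x - 6) - x^2 + 8*x - 12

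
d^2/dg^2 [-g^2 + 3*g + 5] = -2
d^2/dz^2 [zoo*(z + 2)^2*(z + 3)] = zoo*(z + 1)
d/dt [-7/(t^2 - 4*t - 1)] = 14*(t - 2)/(-t^2 + 4*t + 1)^2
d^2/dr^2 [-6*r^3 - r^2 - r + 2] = -36*r - 2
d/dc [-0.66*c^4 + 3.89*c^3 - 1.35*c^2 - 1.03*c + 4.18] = -2.64*c^3 + 11.67*c^2 - 2.7*c - 1.03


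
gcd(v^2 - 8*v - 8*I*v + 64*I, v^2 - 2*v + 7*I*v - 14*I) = 1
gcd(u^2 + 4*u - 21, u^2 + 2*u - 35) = u + 7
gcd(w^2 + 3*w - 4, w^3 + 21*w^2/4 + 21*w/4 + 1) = w + 4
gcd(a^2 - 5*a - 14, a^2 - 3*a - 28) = a - 7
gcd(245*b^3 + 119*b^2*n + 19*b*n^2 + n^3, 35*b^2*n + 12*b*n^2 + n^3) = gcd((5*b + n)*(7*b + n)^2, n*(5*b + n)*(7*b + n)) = 35*b^2 + 12*b*n + n^2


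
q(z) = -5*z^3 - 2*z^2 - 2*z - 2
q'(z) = -15*z^2 - 4*z - 2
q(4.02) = -367.18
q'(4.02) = -260.49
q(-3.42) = 181.46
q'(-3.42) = -163.77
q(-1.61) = 16.90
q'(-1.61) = -34.44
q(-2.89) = 107.76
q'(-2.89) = -115.72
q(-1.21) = 6.35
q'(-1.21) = -19.12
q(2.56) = -104.11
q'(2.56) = -110.54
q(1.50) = -26.38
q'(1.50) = -41.75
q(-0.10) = -1.82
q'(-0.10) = -1.75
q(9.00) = -3827.00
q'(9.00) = -1253.00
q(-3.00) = 121.00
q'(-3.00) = -125.00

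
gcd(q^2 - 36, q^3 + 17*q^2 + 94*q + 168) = q + 6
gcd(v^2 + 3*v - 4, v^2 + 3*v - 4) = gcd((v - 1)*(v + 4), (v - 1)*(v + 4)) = v^2 + 3*v - 4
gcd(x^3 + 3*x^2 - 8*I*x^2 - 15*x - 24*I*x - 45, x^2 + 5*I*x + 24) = x - 3*I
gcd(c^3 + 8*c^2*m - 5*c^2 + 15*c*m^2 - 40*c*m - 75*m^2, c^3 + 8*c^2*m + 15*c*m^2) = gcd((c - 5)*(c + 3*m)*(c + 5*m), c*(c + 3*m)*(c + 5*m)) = c^2 + 8*c*m + 15*m^2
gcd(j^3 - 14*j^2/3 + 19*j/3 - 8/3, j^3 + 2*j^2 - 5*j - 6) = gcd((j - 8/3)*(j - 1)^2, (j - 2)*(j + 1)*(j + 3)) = 1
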